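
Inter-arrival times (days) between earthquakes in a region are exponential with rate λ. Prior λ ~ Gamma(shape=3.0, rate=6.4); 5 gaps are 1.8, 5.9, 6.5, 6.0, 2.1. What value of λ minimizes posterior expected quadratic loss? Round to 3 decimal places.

0.279

Σ times = 22.3. Posterior: Gamma(shape = 3.0+5 = 8.0, rate = 6.4+22.3 = 28.7).
Mode = (α−1)/β = 7.0/28.7 = 0.244.
Mean = α/β = 8.0/28.7 = 0.279.
Quadratic loss ⇒ the optimal estimator is the posterior mean.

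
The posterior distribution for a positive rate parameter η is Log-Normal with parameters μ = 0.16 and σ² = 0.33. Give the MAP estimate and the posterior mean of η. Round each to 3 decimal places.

Mode = exp(μ − σ²) = exp(-0.17) = 0.844.
Mean = exp(μ + σ²/2) = exp(0.325) = 1.384.
Right-skewed posterior ⇒ mode < mean.

MAP = 0.844, posterior mean = 1.384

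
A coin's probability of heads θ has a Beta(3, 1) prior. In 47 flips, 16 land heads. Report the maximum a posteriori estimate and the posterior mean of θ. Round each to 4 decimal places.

MAP = 0.3673, posterior mean = 0.3725

Posterior: Beta(3+16, 1+31) = Beta(19, 32).
Mode = (19−1)/(19+32−2) = 18/49 = 0.3673.
Mean = 19/(19+32) = 19/51 = 0.3725.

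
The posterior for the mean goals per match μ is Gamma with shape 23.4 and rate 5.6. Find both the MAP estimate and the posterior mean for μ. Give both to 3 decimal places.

MAP estimate = 4.000, posterior mean = 4.179

Mode = (α−1)/β = 22.4/5.6 = 4.000.
Mean = α/β = 23.4/5.6 = 4.179.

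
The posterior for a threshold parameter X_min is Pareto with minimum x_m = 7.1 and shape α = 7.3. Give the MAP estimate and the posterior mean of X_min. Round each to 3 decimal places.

X_min_MAP = 7.100, E[X_min|data] = 8.227

The Pareto density is strictly decreasing on [x_m, ∞), so the mode is x_m = 7.100.
Mean = α·x_m/(α−1) = 7.3·7.1/6.3 = 8.227.
The posterior is right-skewed, so the mean exceeds the mode.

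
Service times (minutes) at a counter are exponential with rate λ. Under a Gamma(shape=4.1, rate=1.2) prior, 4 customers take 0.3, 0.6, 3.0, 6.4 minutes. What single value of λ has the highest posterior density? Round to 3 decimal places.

0.617

Σ times = 10.3. Posterior: Gamma(shape = 4.1+4 = 8.1, rate = 1.2+10.3 = 11.5).
Mode = (α−1)/β = 7.1/11.5 = 0.617.
Mean = α/β = 8.1/11.5 = 0.704.
This is the posterior mode — the MAP estimate.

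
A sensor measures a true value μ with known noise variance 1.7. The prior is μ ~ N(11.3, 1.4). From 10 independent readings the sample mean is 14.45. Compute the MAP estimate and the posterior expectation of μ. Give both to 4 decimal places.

μ_MAP = 14.1089, E[μ|data] = 14.1089

Posterior for μ is Normal. Precision-weighted mean: (1/1.4·11.3 + 10/1.7·14.45) / (1/1.4 + 10/1.7) = 14.1089.
A Normal posterior is symmetric, so mode = mean.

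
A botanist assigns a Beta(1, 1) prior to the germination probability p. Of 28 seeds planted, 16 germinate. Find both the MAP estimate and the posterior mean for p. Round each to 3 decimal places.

Posterior: Beta(1+16, 1+12) = Beta(17, 13).
Mode = (17−1)/(17+13−2) = 16/28 = 0.571.
Mean = 17/(17+13) = 17/30 = 0.567.
Left-skewed posterior ⇒ mean < mode.

MAP = 0.571, posterior mean = 0.567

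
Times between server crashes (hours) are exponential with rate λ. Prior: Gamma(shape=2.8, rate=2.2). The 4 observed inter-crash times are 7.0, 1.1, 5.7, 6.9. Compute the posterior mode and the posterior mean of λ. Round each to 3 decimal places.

MAP = 0.253, posterior mean = 0.297

Σ times = 20.7. Posterior: Gamma(shape = 2.8+4 = 6.8, rate = 2.2+20.7 = 22.9).
Mode = (α−1)/β = 5.8/22.9 = 0.253.
Mean = α/β = 6.8/22.9 = 0.297.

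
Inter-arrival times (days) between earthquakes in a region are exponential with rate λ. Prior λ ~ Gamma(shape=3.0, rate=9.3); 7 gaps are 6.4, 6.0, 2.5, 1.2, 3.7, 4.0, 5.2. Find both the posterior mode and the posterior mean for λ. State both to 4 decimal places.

Σ times = 29.0. Posterior: Gamma(shape = 3.0+7 = 10.0, rate = 9.3+29.0 = 38.3).
Mode = (α−1)/β = 9.0/38.3 = 0.2350.
Mean = α/β = 10.0/38.3 = 0.2611.
Mean > mode: the posterior has a right tail.

MAP: 0.2350. Posterior mean: 0.2611.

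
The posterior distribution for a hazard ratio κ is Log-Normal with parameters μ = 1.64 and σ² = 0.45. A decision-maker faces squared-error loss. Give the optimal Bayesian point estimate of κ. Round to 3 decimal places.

Mode = exp(μ − σ²) = exp(1.19) = 3.287.
Mean = exp(μ + σ²/2) = exp(1.865) = 6.456.
Squared-error loss ⇒ the optimal estimator is the posterior mean.

6.456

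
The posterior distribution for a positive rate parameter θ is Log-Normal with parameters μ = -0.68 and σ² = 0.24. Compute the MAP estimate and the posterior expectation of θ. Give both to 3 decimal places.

MAP = 0.399, posterior mean = 0.571

Mode = exp(μ − σ²) = exp(-0.92) = 0.399.
Mean = exp(μ + σ²/2) = exp(-0.560) = 0.571.
Right-skewed posterior ⇒ mode < mean.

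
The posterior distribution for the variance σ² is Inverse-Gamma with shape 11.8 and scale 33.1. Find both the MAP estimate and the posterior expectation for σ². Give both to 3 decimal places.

Mode = β/(α+1) = 33.1/12.8 = 2.586.
Mean = β/(α−1) = 33.1/10.8 = 3.065.

MAP: 2.586. Posterior mean: 3.065.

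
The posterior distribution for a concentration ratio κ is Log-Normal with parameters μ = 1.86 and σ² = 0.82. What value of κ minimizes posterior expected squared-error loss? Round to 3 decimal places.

9.679

Mode = exp(μ − σ²) = exp(1.04) = 2.829.
Mean = exp(μ + σ²/2) = exp(2.270) = 9.679.
Squared-error loss ⇒ the optimal estimator is the posterior mean.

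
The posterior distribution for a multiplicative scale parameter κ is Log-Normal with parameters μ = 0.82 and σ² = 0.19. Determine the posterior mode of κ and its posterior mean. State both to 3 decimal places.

posterior mode = 1.878, posterior mean = 2.497

Mode = exp(μ − σ²) = exp(0.63) = 1.878.
Mean = exp(μ + σ²/2) = exp(0.915) = 2.497.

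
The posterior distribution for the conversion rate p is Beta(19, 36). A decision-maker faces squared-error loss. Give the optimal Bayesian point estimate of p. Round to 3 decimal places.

0.345

Mode = (19−1)/(19+36−2) = 18/53 = 0.340.
Mean = 19/(19+36) = 19/55 = 0.345.
Squared-error loss ⇒ the optimal estimator is the posterior mean.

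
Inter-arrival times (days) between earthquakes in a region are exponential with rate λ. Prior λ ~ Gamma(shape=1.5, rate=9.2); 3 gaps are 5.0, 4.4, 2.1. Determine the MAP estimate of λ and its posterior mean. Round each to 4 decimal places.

Σ times = 11.5. Posterior: Gamma(shape = 1.5+3 = 4.5, rate = 9.2+11.5 = 20.7).
Mode = (α−1)/β = 3.5/20.7 = 0.1691.
Mean = α/β = 4.5/20.7 = 0.2174.
Mean > mode: the posterior has a right tail.

MAP = 0.1691; posterior mean = 0.2174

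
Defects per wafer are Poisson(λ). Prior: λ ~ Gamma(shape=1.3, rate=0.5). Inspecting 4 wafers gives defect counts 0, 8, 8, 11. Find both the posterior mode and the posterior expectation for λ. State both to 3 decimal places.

MAP = 6.067; posterior mean = 6.289

Σ counts = 27. Posterior: Gamma(shape = 1.3+27 = 28.3, rate = 0.5+4 = 4.5).
Mode = (α−1)/β = 27.3/4.5 = 6.067.
Mean = α/β = 28.3/4.5 = 6.289.
Right-skewed posterior ⇒ mode < mean.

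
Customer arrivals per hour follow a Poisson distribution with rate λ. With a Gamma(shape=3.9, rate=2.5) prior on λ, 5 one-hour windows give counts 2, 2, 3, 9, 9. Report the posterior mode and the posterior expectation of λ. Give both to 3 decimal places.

λ_MAP = 3.720, E[λ|data] = 3.853

Σ counts = 25. Posterior: Gamma(shape = 3.9+25 = 28.9, rate = 2.5+5 = 7.5).
Mode = (α−1)/β = 27.9/7.5 = 3.720.
Mean = α/β = 28.9/7.5 = 3.853.
The posterior is right-skewed, so the mean exceeds the mode.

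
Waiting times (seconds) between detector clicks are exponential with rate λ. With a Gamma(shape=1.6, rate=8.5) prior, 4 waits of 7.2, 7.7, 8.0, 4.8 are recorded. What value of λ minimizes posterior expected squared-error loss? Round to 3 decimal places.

0.155

Σ times = 27.7. Posterior: Gamma(shape = 1.6+4 = 5.6, rate = 8.5+27.7 = 36.2).
Mode = (α−1)/β = 4.6/36.2 = 0.127.
Mean = α/β = 5.6/36.2 = 0.155.
Squared-error loss ⇒ the optimal estimator is the posterior mean.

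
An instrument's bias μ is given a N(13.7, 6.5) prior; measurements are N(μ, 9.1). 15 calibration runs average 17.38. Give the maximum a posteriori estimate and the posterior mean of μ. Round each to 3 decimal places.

MAP: 17.066. Posterior mean: 17.066.

Posterior for μ is Normal. Precision-weighted mean: (1/6.5·13.7 + 15/9.1·17.38) / (1/6.5 + 15/9.1) = 17.066.
A Normal posterior is symmetric, so mode = mean.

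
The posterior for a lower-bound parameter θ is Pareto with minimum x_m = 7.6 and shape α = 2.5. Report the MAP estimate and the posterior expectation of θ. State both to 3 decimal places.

θ_MAP = 7.600, E[θ|data] = 12.667

The Pareto density is strictly decreasing on [x_m, ∞), so the mode is x_m = 7.600.
Mean = α·x_m/(α−1) = 2.5·7.6/1.5 = 12.667.
Right-skewed posterior ⇒ mode < mean.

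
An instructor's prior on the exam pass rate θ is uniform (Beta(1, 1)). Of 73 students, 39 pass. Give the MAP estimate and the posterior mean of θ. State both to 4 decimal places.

MAP: 0.5342. Posterior mean: 0.5333.

Posterior: Beta(1+39, 1+34) = Beta(40, 35).
Mode = (40−1)/(40+35−2) = 39/73 = 0.5342.
Mean = 40/(40+35) = 40/75 = 0.5333.
Left-skewed posterior ⇒ mean < mode.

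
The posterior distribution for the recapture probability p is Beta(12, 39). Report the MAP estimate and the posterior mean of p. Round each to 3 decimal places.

Mode = (12−1)/(12+39−2) = 11/49 = 0.224.
Mean = 12/(12+39) = 12/51 = 0.235.
The posterior is right-skewed, so the mean exceeds the mode.

MAP = 0.224; posterior mean = 0.235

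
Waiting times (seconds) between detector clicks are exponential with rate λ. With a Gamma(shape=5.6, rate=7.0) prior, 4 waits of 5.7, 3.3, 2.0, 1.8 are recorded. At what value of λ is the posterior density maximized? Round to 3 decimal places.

0.434

Σ times = 12.8. Posterior: Gamma(shape = 5.6+4 = 9.6, rate = 7.0+12.8 = 19.8).
Mode = (α−1)/β = 8.6/19.8 = 0.434.
Mean = α/β = 9.6/19.8 = 0.485.
This is the posterior mode — the MAP estimate.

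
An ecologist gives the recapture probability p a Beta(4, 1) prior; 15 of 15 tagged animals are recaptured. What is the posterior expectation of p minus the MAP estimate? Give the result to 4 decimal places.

Posterior: Beta(4+15, 1+0) = Beta(19, 1).
Since β = 1 ≤ 1 and α > 1, the Beta density is monotone increasing on [0,1]; the mode is at 1.
Mean = 19/(19+1) = 0.9500.
Difference = 0.9500 − 1.0000 = -0.0500.
Mode > mean: the posterior has a left tail.

-0.0500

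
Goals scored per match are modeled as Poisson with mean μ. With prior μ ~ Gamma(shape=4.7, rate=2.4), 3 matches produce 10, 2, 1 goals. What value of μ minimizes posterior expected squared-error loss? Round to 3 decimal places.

3.278

Σ counts = 13. Posterior: Gamma(shape = 4.7+13 = 17.7, rate = 2.4+3 = 5.4).
Mode = (α−1)/β = 16.7/5.4 = 3.093.
Mean = α/β = 17.7/5.4 = 3.278.
Squared-error loss ⇒ the optimal estimator is the posterior mean.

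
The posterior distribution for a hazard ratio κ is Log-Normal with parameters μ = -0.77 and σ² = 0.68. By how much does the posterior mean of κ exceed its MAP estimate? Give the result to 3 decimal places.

0.416

Mode = exp(μ − σ²) = exp(-1.45) = 0.235.
Mean = exp(μ + σ²/2) = exp(-0.430) = 0.651.
Difference = 0.651 − 0.235 = 0.416.
The mean is pulled above the mode by the posterior's right skew.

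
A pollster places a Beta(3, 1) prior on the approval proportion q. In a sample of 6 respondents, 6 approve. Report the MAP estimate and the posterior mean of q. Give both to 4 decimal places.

MAP estimate = 1.0000, posterior mean = 0.9000

Posterior: Beta(3+6, 1+0) = Beta(9, 1).
Since β = 1 ≤ 1 and α > 1, the Beta density is monotone increasing on [0,1]; the mode is at 1.
Mean = 9/(9+1) = 0.9000.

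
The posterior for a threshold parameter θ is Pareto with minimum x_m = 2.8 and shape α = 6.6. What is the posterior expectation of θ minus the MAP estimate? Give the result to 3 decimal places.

The Pareto density is strictly decreasing on [x_m, ∞), so the mode is x_m = 2.800.
Mean = α·x_m/(α−1) = 6.6·2.8/5.6 = 3.300.
Difference = 3.300 − 2.800 = 0.500.
The mean is pulled above the mode by the posterior's right skew.

0.500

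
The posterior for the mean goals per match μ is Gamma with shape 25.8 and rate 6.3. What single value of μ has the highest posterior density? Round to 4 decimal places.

3.9365

Mode = (α−1)/β = 24.8/6.3 = 3.9365.
Mean = α/β = 25.8/6.3 = 4.0952.
This is the posterior mode — the MAP estimate.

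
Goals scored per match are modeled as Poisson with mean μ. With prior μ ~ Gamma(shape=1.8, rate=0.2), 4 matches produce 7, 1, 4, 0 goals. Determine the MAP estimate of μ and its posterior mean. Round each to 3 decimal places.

μ_MAP = 3.048, E[μ|data] = 3.286

Σ counts = 12. Posterior: Gamma(shape = 1.8+12 = 13.8, rate = 0.2+4 = 4.2).
Mode = (α−1)/β = 12.8/4.2 = 3.048.
Mean = α/β = 13.8/4.2 = 3.286.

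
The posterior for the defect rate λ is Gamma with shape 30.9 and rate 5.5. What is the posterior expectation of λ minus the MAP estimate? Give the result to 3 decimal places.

Mode = (α−1)/β = 29.9/5.5 = 5.436.
Mean = α/β = 30.9/5.5 = 5.618.
Difference = 5.618 − 5.436 = 0.182.

0.182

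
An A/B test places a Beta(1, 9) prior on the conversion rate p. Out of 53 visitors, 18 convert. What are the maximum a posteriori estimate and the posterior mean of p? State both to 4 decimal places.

MAP = 0.2951; posterior mean = 0.3016

Posterior: Beta(1+18, 9+35) = Beta(19, 44).
Mode = (19−1)/(19+44−2) = 18/61 = 0.2951.
Mean = 19/(19+44) = 19/63 = 0.3016.
Mean > mode: the posterior has a right tail.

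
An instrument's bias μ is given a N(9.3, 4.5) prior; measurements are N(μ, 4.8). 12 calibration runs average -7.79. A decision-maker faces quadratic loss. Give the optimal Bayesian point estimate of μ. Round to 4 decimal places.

Posterior for μ is Normal. Precision-weighted mean: (1/4.5·9.3 + 12/4.8·-7.79) / (1/4.5 + 12/4.8) = -6.3949.
A Normal posterior is symmetric, so mode = mean.
Quadratic loss ⇒ the optimal estimator is the posterior mean.

-6.3949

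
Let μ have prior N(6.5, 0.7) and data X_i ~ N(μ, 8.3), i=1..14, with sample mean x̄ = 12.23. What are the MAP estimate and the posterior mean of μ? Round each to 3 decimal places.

MAP: 9.602. Posterior mean: 9.602.

Posterior for μ is Normal. Precision-weighted mean: (1/0.7·6.5 + 14/8.3·12.23) / (1/0.7 + 14/8.3) = 9.602.
A Normal posterior is symmetric, so mode = mean.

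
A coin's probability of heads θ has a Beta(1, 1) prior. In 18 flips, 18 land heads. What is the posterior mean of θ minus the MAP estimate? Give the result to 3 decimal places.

-0.050

Posterior: Beta(1+18, 1+0) = Beta(19, 1).
Since β = 1 ≤ 1 and α > 1, the Beta density is monotone increasing on [0,1]; the mode is at 1.
Mean = 19/(19+1) = 0.950.
Difference = 0.950 − 1.000 = -0.050.
The mean is pulled below the mode by the posterior's left skew.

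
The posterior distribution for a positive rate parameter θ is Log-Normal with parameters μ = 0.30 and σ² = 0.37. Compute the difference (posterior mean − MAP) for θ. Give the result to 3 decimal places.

0.692

Mode = exp(μ − σ²) = exp(-0.07) = 0.932.
Mean = exp(μ + σ²/2) = exp(0.485) = 1.624.
Difference = 1.624 − 0.932 = 0.692.
The posterior is right-skewed, so the mean exceeds the mode.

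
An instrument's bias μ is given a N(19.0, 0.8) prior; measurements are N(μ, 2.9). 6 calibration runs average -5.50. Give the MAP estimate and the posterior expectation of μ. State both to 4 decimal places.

Posterior for μ is Normal. Precision-weighted mean: (1/0.8·19.0 + 6/2.9·-5.50) / (1/0.8 + 6/2.9) = 3.7273.
A Normal posterior is symmetric, so mode = mean.

MAP estimate = 3.7273, posterior expectation = 3.7273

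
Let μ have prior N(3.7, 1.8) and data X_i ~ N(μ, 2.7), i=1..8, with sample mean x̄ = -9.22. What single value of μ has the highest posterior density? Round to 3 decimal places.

Posterior for μ is Normal. Precision-weighted mean: (1/1.8·3.7 + 8/2.7·-9.22) / (1/1.8 + 8/2.7) = -7.180.
A Normal posterior is symmetric, so mode = mean.
This is the posterior mode — the MAP estimate.

-7.180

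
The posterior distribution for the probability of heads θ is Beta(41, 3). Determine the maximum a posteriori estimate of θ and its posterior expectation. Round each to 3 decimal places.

MAP: 0.952. Posterior mean: 0.932.

Mode = (41−1)/(41+3−2) = 40/42 = 0.952.
Mean = 41/(41+3) = 41/44 = 0.932.
Left-skewed posterior ⇒ mean < mode.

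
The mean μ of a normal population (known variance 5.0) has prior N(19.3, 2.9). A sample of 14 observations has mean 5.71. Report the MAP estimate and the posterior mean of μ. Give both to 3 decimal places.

MAP = 7.200; posterior mean = 7.200

Posterior for μ is Normal. Precision-weighted mean: (1/2.9·19.3 + 14/5.0·5.71) / (1/2.9 + 14/5.0) = 7.200.
A Normal posterior is symmetric, so mode = mean.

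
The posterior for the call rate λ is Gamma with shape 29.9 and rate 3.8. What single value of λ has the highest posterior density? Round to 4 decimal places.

7.6053

Mode = (α−1)/β = 28.9/3.8 = 7.6053.
Mean = α/β = 29.9/3.8 = 7.8684.
This is the posterior mode — the MAP estimate.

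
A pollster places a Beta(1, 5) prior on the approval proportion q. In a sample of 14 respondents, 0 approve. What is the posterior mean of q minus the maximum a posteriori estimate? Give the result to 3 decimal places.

Posterior: Beta(1+0, 5+14) = Beta(1, 19).
Since α = 1 ≤ 1 and β > 1, the Beta density is monotone decreasing on [0,1]; the mode is at 0.
Mean = 1/(1+19) = 0.050.
Difference = 0.050 − 0.000 = 0.050.
The mean is pulled above the mode by the posterior's right skew.

0.050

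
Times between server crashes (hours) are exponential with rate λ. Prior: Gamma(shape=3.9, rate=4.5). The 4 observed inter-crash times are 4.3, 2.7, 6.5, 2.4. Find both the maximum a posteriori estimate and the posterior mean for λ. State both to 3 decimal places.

Σ times = 15.9. Posterior: Gamma(shape = 3.9+4 = 7.9, rate = 4.5+15.9 = 20.4).
Mode = (α−1)/β = 6.9/20.4 = 0.338.
Mean = α/β = 7.9/20.4 = 0.387.
The mean is pulled above the mode by the posterior's right skew.

MAP = 0.338; posterior mean = 0.387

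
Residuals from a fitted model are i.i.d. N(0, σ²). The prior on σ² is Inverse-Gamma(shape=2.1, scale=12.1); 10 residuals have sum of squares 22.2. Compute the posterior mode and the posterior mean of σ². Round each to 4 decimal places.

MAP: 2.8642. Posterior mean: 3.8033.

Posterior: Inverse-Gamma(shape = 2.1+10/2 = 7.1, scale = 12.1+22.2/2 = 23.2).
Mode = β/(α+1) = 23.2/8.1 = 2.8642.
Mean = β/(α−1) = 23.2/6.1 = 3.8033.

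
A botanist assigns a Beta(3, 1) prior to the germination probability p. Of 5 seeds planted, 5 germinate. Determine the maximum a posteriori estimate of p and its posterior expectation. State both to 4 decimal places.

p_MAP = 1.0000, E[p|data] = 0.8889

Posterior: Beta(3+5, 1+0) = Beta(8, 1).
Since β = 1 ≤ 1 and α > 1, the Beta density is monotone increasing on [0,1]; the mode is at 1.
Mean = 8/(8+1) = 0.8889.
Left-skewed posterior ⇒ mean < mode.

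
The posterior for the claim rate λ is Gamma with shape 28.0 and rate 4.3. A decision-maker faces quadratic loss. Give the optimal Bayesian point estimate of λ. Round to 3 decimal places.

Mode = (α−1)/β = 27.0/4.3 = 6.279.
Mean = α/β = 28.0/4.3 = 6.512.
Quadratic loss ⇒ the optimal estimator is the posterior mean.

6.512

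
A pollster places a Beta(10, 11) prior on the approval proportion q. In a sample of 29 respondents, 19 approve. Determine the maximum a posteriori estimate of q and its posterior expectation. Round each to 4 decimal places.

MAP = 0.5833, posterior mean = 0.5800

Posterior: Beta(10+19, 11+10) = Beta(29, 21).
Mode = (29−1)/(29+21−2) = 28/48 = 0.5833.
Mean = 29/(29+21) = 29/50 = 0.5800.
Left-skewed posterior ⇒ mean < mode.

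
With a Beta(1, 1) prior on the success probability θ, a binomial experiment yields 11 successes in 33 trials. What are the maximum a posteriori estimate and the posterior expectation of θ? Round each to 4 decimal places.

Posterior: Beta(1+11, 1+22) = Beta(12, 23).
Mode = (12−1)/(12+23−2) = 11/33 = 0.3333.
With a flat prior the MAP equals the MLE, 11/33.
Mean = 12/(12+23) = 12/35 = 0.3429.
The posterior is right-skewed, so the mean exceeds the mode.

maximum a posteriori estimate = 0.3333, posterior expectation = 0.3429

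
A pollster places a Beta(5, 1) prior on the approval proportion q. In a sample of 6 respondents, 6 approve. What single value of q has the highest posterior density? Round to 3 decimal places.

1.000

Posterior: Beta(5+6, 1+0) = Beta(11, 1).
Since β = 1 ≤ 1 and α > 1, the Beta density is monotone increasing on [0,1]; the mode is at 1.
Mean = 11/(11+1) = 0.917.
This is the posterior mode — the MAP estimate.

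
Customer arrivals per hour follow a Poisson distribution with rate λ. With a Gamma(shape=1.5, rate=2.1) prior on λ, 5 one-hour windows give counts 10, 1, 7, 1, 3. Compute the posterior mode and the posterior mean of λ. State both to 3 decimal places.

MAP = 3.169; posterior mean = 3.310

Σ counts = 22. Posterior: Gamma(shape = 1.5+22 = 23.5, rate = 2.1+5 = 7.1).
Mode = (α−1)/β = 22.5/7.1 = 3.169.
Mean = α/β = 23.5/7.1 = 3.310.
Right-skewed posterior ⇒ mode < mean.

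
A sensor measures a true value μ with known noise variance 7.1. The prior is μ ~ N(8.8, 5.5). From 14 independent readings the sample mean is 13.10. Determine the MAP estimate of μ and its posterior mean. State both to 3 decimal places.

MAP estimate = 12.737, posterior mean = 12.737

Posterior for μ is Normal. Precision-weighted mean: (1/5.5·8.8 + 14/7.1·13.10) / (1/5.5 + 14/7.1) = 12.737.
A Normal posterior is symmetric, so mode = mean.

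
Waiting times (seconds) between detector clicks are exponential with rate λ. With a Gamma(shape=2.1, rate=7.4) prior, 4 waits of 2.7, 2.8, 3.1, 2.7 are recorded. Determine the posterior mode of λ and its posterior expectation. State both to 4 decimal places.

Σ times = 11.3. Posterior: Gamma(shape = 2.1+4 = 6.1, rate = 7.4+11.3 = 18.7).
Mode = (α−1)/β = 5.1/18.7 = 0.2727.
Mean = α/β = 6.1/18.7 = 0.3262.

MAP = 0.2727; posterior mean = 0.3262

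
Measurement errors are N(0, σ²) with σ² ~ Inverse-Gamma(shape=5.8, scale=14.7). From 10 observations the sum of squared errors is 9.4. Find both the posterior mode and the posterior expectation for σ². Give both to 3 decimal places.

MAP = 1.644; posterior mean = 1.980

Posterior: Inverse-Gamma(shape = 5.8+10/2 = 10.8, scale = 14.7+9.4/2 = 19.4).
Mode = β/(α+1) = 19.4/11.8 = 1.644.
Mean = β/(α−1) = 19.4/9.8 = 1.980.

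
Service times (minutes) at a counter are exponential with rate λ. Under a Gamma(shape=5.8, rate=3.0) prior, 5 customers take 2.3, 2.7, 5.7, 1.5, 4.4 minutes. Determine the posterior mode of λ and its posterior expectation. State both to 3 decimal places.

Σ times = 16.6. Posterior: Gamma(shape = 5.8+5 = 10.8, rate = 3.0+16.6 = 19.6).
Mode = (α−1)/β = 9.8/19.6 = 0.500.
Mean = α/β = 10.8/19.6 = 0.551.
The posterior is right-skewed, so the mean exceeds the mode.

MAP: 0.500. Posterior mean: 0.551.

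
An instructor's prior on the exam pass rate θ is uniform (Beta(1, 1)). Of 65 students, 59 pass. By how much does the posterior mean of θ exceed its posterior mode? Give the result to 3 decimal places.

-0.012

Posterior: Beta(1+59, 1+6) = Beta(60, 7).
Mode = (60−1)/(60+7−2) = 59/65 = 0.908.
With a flat prior the MAP equals the MLE, 59/65.
Mean = 60/(60+7) = 60/67 = 0.896.
Difference = 0.896 − 0.908 = -0.012.
The posterior is left-skewed, so the mode exceeds the mean.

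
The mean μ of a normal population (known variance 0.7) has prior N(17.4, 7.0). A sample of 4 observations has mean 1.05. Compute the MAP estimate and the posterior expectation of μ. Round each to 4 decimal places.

Posterior for μ is Normal. Precision-weighted mean: (1/7.0·17.4 + 4/0.7·1.05) / (1/7.0 + 4/0.7) = 1.4488.
A Normal posterior is symmetric, so mode = mean.

μ_MAP = 1.4488, E[μ|data] = 1.4488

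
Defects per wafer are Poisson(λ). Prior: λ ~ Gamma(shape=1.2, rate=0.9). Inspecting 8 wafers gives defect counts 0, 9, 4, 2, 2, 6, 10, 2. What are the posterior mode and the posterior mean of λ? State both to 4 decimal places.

MAP = 3.9551; posterior mean = 4.0674

Σ counts = 35. Posterior: Gamma(shape = 1.2+35 = 36.2, rate = 0.9+8 = 8.9).
Mode = (α−1)/β = 35.2/8.9 = 3.9551.
Mean = α/β = 36.2/8.9 = 4.0674.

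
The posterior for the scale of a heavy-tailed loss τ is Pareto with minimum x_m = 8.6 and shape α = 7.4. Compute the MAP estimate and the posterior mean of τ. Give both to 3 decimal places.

The Pareto density is strictly decreasing on [x_m, ∞), so the mode is x_m = 8.600.
Mean = α·x_m/(α−1) = 7.4·8.6/6.4 = 9.944.

MAP = 8.600; posterior mean = 9.944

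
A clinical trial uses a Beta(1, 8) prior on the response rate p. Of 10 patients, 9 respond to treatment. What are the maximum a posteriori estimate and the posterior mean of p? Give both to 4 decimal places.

Posterior: Beta(1+9, 8+1) = Beta(10, 9).
Mode = (10−1)/(10+9−2) = 9/17 = 0.5294.
Mean = 10/(10+9) = 10/19 = 0.5263.

p_MAP = 0.5294, E[p|data] = 0.5263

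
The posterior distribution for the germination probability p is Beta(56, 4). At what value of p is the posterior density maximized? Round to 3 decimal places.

Mode = (56−1)/(56+4−2) = 55/58 = 0.948.
Mean = 56/(56+4) = 56/60 = 0.933.
This is the posterior mode — the MAP estimate.

0.948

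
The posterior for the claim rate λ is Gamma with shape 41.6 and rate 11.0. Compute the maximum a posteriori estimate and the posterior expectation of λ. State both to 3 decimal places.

Mode = (α−1)/β = 40.6/11.0 = 3.691.
Mean = α/β = 41.6/11.0 = 3.782.
The mean is pulled above the mode by the posterior's right skew.

MAP: 3.691. Posterior mean: 3.782.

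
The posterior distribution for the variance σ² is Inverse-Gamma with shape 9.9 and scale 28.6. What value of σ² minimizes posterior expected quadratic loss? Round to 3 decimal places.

Mode = β/(α+1) = 28.6/10.9 = 2.624.
Mean = β/(α−1) = 28.6/8.9 = 3.213.
Quadratic loss ⇒ the optimal estimator is the posterior mean.

3.213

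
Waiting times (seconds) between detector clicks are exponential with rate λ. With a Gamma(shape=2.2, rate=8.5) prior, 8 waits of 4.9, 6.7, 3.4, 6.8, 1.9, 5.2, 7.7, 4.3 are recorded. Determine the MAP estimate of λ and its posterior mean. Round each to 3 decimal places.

Σ times = 40.9. Posterior: Gamma(shape = 2.2+8 = 10.2, rate = 8.5+40.9 = 49.4).
Mode = (α−1)/β = 9.2/49.4 = 0.186.
Mean = α/β = 10.2/49.4 = 0.206.

MAP estimate = 0.186, posterior mean = 0.206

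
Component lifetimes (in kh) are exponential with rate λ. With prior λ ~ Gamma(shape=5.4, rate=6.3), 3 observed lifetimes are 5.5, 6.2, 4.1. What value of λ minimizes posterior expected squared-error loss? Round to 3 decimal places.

0.380

Σ times = 15.8. Posterior: Gamma(shape = 5.4+3 = 8.4, rate = 6.3+15.8 = 22.1).
Mode = (α−1)/β = 7.4/22.1 = 0.335.
Mean = α/β = 8.4/22.1 = 0.380.
Squared-error loss ⇒ the optimal estimator is the posterior mean.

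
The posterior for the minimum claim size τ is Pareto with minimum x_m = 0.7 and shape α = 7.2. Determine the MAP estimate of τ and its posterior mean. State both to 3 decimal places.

MAP: 0.700. Posterior mean: 0.813.

The Pareto density is strictly decreasing on [x_m, ∞), so the mode is x_m = 0.700.
Mean = α·x_m/(α−1) = 7.2·0.7/6.2 = 0.813.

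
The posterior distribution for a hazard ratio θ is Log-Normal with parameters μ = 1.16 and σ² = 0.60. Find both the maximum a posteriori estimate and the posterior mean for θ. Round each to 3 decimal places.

MAP = 1.751; posterior mean = 4.306

Mode = exp(μ − σ²) = exp(0.56) = 1.751.
Mean = exp(μ + σ²/2) = exp(1.460) = 4.306.
Right-skewed posterior ⇒ mode < mean.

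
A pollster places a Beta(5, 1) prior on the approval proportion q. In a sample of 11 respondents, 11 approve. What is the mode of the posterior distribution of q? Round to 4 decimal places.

Posterior: Beta(5+11, 1+0) = Beta(16, 1).
Since β = 1 ≤ 1 and α > 1, the Beta density is monotone increasing on [0,1]; the mode is at 1.
Mean = 16/(16+1) = 0.9412.
This is the posterior mode — the MAP estimate.

1.0000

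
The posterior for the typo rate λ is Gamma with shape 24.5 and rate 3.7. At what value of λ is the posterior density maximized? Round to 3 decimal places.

6.351

Mode = (α−1)/β = 23.5/3.7 = 6.351.
Mean = α/β = 24.5/3.7 = 6.622.
This is the posterior mode — the MAP estimate.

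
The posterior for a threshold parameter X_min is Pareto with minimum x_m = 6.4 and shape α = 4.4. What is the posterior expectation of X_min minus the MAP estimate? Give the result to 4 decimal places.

The Pareto density is strictly decreasing on [x_m, ∞), so the mode is x_m = 6.4000.
Mean = α·x_m/(α−1) = 4.4·6.4/3.4 = 8.2824.
Difference = 8.2824 − 6.4000 = 1.8824.

1.8824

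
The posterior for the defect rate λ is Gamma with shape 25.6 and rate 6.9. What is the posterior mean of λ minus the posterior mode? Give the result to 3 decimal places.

0.145

Mode = (α−1)/β = 24.6/6.9 = 3.565.
Mean = α/β = 25.6/6.9 = 3.710.
Difference = 3.710 − 3.565 = 0.145.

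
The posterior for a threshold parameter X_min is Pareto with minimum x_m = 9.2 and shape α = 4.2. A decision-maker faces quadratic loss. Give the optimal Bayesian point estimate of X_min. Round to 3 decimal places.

12.075

The Pareto density is strictly decreasing on [x_m, ∞), so the mode is x_m = 9.200.
Mean = α·x_m/(α−1) = 4.2·9.2/3.2 = 12.075.
Quadratic loss ⇒ the optimal estimator is the posterior mean.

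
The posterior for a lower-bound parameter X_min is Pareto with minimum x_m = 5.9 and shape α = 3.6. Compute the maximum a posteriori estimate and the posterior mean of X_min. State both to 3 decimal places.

MAP: 5.900. Posterior mean: 8.169.

The Pareto density is strictly decreasing on [x_m, ∞), so the mode is x_m = 5.900.
Mean = α·x_m/(α−1) = 3.6·5.9/2.6 = 8.169.
The posterior is right-skewed, so the mean exceeds the mode.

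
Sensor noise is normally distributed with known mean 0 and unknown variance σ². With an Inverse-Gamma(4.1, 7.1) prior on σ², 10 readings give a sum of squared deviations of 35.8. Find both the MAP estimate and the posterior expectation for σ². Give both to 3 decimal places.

MAP estimate = 2.475, posterior expectation = 3.086

Posterior: Inverse-Gamma(shape = 4.1+10/2 = 9.1, scale = 7.1+35.8/2 = 25.0).
Mode = β/(α+1) = 25.0/10.1 = 2.475.
Mean = β/(α−1) = 25.0/8.1 = 3.086.
Right-skewed posterior ⇒ mode < mean.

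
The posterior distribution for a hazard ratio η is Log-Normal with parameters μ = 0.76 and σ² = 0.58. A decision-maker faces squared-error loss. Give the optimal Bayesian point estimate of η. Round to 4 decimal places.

Mode = exp(μ − σ²) = exp(0.18) = 1.1972.
Mean = exp(μ + σ²/2) = exp(1.050) = 2.8577.
Squared-error loss ⇒ the optimal estimator is the posterior mean.

2.8577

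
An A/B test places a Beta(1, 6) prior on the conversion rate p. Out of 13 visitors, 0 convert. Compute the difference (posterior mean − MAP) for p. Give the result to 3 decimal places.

0.050

Posterior: Beta(1+0, 6+13) = Beta(1, 19).
Since α = 1 ≤ 1 and β > 1, the Beta density is monotone decreasing on [0,1]; the mode is at 0.
Mean = 1/(1+19) = 0.050.
Difference = 0.050 − 0.000 = 0.050.
The mean is pulled above the mode by the posterior's right skew.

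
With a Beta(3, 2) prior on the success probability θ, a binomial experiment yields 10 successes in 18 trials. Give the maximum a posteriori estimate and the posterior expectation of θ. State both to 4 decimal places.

Posterior: Beta(3+10, 2+8) = Beta(13, 10).
Mode = (13−1)/(13+10−2) = 12/21 = 0.5714.
Mean = 13/(13+10) = 13/23 = 0.5652.
The mean is pulled below the mode by the posterior's left skew.

MAP = 0.5714; posterior mean = 0.5652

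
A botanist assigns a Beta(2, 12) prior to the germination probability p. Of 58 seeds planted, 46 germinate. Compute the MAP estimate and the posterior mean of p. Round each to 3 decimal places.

Posterior: Beta(2+46, 12+12) = Beta(48, 24).
Mode = (48−1)/(48+24−2) = 47/70 = 0.671.
Mean = 48/(48+24) = 48/72 = 0.667.

p_MAP = 0.671, E[p|data] = 0.667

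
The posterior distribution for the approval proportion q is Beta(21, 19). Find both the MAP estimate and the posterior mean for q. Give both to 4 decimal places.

MAP = 0.5263; posterior mean = 0.5250

Mode = (21−1)/(21+19−2) = 20/38 = 0.5263.
Mean = 21/(21+19) = 21/40 = 0.5250.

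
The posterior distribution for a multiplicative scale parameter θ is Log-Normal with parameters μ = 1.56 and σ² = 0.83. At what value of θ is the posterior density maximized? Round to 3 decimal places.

Mode = exp(μ − σ²) = exp(0.73) = 2.075.
Mean = exp(μ + σ²/2) = exp(1.975) = 7.207.
This is the posterior mode — the MAP estimate.

2.075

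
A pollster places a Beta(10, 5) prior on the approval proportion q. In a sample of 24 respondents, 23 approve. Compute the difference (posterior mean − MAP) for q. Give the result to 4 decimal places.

-0.0187

Posterior: Beta(10+23, 5+1) = Beta(33, 6).
Mode = (33−1)/(33+6−2) = 32/37 = 0.8649.
Mean = 33/(33+6) = 33/39 = 0.8462.
Difference = 0.8462 − 0.8649 = -0.0187.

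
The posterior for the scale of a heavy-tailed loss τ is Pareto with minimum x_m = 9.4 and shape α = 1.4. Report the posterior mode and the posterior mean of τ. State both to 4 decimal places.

The Pareto density is strictly decreasing on [x_m, ∞), so the mode is x_m = 9.4000.
Mean = α·x_m/(α−1) = 1.4·9.4/0.4 = 32.9000.
The posterior is right-skewed, so the mean exceeds the mode.

τ_MAP = 9.4000, E[τ|data] = 32.9000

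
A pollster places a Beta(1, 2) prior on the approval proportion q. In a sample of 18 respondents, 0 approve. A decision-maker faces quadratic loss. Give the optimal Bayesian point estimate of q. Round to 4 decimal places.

0.0476

Posterior: Beta(1+0, 2+18) = Beta(1, 20).
Since α = 1 ≤ 1 and β > 1, the Beta density is monotone decreasing on [0,1]; the mode is at 0.
Mean = 1/(1+20) = 0.0476.
Quadratic loss ⇒ the optimal estimator is the posterior mean.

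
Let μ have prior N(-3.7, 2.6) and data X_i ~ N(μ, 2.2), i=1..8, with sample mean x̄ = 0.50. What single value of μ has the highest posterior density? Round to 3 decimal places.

Posterior for μ is Normal. Precision-weighted mean: (1/2.6·-3.7 + 8/2.2·0.50) / (1/2.6 + 8/2.2) = 0.098.
A Normal posterior is symmetric, so mode = mean.
This is the posterior mode — the MAP estimate.

0.098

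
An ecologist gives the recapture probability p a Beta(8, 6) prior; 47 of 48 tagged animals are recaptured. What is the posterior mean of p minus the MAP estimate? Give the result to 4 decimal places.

Posterior: Beta(8+47, 6+1) = Beta(55, 7).
Mode = (55−1)/(55+7−2) = 54/60 = 0.9000.
Mean = 55/(55+7) = 55/62 = 0.8871.
Difference = 0.8871 − 0.9000 = -0.0129.

-0.0129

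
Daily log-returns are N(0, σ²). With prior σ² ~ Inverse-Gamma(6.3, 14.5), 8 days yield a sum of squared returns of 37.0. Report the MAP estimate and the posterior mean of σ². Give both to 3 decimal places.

MAP: 2.920. Posterior mean: 3.548.

Posterior: Inverse-Gamma(shape = 6.3+8/2 = 10.3, scale = 14.5+37.0/2 = 33.0).
Mode = β/(α+1) = 33.0/11.3 = 2.920.
Mean = β/(α−1) = 33.0/9.3 = 3.548.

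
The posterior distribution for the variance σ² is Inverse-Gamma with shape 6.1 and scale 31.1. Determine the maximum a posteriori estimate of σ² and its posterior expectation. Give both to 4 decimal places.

MAP = 4.3803; posterior mean = 6.0980

Mode = β/(α+1) = 31.1/7.1 = 4.3803.
Mean = β/(α−1) = 31.1/5.1 = 6.0980.
Mean > mode: the posterior has a right tail.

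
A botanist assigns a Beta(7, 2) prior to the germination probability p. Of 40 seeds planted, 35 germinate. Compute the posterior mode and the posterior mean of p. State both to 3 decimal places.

MAP = 0.872; posterior mean = 0.857

Posterior: Beta(7+35, 2+5) = Beta(42, 7).
Mode = (42−1)/(42+7−2) = 41/47 = 0.872.
Mean = 42/(42+7) = 42/49 = 0.857.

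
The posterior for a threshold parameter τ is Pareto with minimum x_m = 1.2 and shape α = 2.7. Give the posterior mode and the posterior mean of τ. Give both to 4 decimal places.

The Pareto density is strictly decreasing on [x_m, ∞), so the mode is x_m = 1.2000.
Mean = α·x_m/(α−1) = 2.7·1.2/1.7 = 1.9059.
The posterior is right-skewed, so the mean exceeds the mode.

MAP = 1.2000, posterior mean = 1.9059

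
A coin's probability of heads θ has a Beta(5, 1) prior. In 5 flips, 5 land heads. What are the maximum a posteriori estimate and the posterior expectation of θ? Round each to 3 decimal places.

Posterior: Beta(5+5, 1+0) = Beta(10, 1).
Since β = 1 ≤ 1 and α > 1, the Beta density is monotone increasing on [0,1]; the mode is at 1.
Mean = 10/(10+1) = 0.909.
Mode > mean: the posterior has a left tail.

θ_MAP = 1.000, E[θ|data] = 0.909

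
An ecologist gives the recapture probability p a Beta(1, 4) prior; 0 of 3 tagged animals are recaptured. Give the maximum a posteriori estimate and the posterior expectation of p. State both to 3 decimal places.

p_MAP = 0.000, E[p|data] = 0.125

Posterior: Beta(1+0, 4+3) = Beta(1, 7).
Since α = 1 ≤ 1 and β > 1, the Beta density is monotone decreasing on [0,1]; the mode is at 0.
Mean = 1/(1+7) = 0.125.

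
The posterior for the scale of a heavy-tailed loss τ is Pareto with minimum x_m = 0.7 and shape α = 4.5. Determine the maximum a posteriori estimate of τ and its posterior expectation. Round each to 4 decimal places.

MAP: 0.7000. Posterior mean: 0.9000.

The Pareto density is strictly decreasing on [x_m, ∞), so the mode is x_m = 0.7000.
Mean = α·x_m/(α−1) = 4.5·0.7/3.5 = 0.9000.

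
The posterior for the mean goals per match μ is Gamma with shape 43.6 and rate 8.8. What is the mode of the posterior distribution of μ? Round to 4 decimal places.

Mode = (α−1)/β = 42.6/8.8 = 4.8409.
Mean = α/β = 43.6/8.8 = 4.9545.
This is the posterior mode — the MAP estimate.

4.8409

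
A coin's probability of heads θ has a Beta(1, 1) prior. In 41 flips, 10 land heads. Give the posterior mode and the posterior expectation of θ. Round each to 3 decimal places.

Posterior: Beta(1+10, 1+31) = Beta(11, 32).
Mode = (11−1)/(11+32−2) = 10/41 = 0.244.
With a flat prior the MAP equals the MLE, 10/41.
Mean = 11/(11+32) = 11/43 = 0.256.

MAP = 0.244; posterior mean = 0.256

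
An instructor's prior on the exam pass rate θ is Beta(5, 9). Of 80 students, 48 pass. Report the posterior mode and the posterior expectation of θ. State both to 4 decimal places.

Posterior: Beta(5+48, 9+32) = Beta(53, 41).
Mode = (53−1)/(53+41−2) = 52/92 = 0.5652.
Mean = 53/(53+41) = 53/94 = 0.5638.

θ_MAP = 0.5652, E[θ|data] = 0.5638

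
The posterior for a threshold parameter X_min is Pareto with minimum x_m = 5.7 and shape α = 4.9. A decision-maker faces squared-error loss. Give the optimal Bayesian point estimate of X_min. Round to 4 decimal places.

7.1615

The Pareto density is strictly decreasing on [x_m, ∞), so the mode is x_m = 5.7000.
Mean = α·x_m/(α−1) = 4.9·5.7/3.9 = 7.1615.
Squared-error loss ⇒ the optimal estimator is the posterior mean.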